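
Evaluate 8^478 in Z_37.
Using Fermat: 8^{36} ≡ 1 (mod 37). 478 ≡ 10 (mod 36). So 8^{478} ≡ 8^{10} ≡ 11 (mod 37)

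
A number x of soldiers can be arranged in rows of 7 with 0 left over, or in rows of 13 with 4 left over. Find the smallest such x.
M = 7 × 13 = 91. M₁ = 13, y₁ ≡ 6 (mod 7). M₂ = 7, y₂ ≡ 2 (mod 13). x = 0×13×6 + 4×7×2 ≡ 56 (mod 91)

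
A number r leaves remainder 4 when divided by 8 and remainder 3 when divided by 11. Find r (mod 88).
M = 8 × 11 = 88. M₁ = 11, y₁ ≡ 3 (mod 8). M₂ = 8, y₂ ≡ 7 (mod 11). r = 4×11×3 + 3×8×7 ≡ 36 (mod 88)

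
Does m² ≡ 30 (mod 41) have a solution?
By Euler's criterion: 30^{20} ≡ 40 (mod 41). Since this equals -1 (≡ 40), 30 is not a QR.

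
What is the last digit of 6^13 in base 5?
Using Fermat: 6^{4} ≡ 1 (mod 5). 13 ≡ 1 (mod 4). So 6^{13} ≡ 6^{1} ≡ 1 (mod 5)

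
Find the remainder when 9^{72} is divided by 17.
By Fermat: 9^{16} ≡ 1 mod 17. 72 = 4×16 + 8. So 9^{72} ≡ 9^{8} ≡ 1 mod 17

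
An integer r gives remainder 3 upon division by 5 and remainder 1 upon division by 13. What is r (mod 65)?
M = 5 × 13 = 65. M₁ = 13, y₁ ≡ 2 (mod 5). M₂ = 5, y₂ ≡ 8 (mod 13). r = 3×13×2 + 1×5×8 ≡ 53 (mod 65)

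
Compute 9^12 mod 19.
By repeated squaring mod 19: 9^{1}≡9, 9^{2}≡5, 9^{4}≡6, 9^{8}≡17. Then 9^{12} = 9^{8+4} ≡ 17 × 6 ≡ 7 mod 19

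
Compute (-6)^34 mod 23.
Using Fermat: (-6)^{22} ≡ 1 mod 23. 34 ≡ 12 mod 22. So (-6)^{34} ≡ (-6)^{12} ≡ 6 mod 23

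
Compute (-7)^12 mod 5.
Using Fermat: (-7)^{4} ≡ 1 (mod 5). 12 ≡ 0 (mod 4). So (-7)^{12} ≡ (-7)^{0} ≡ 1 (mod 5)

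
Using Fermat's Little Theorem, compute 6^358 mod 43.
By Fermat: 6^{42} ≡ 1 (mod 43). 358 ≡ 22 (mod 42). So 6^{358} ≡ 6^{22} ≡ 6 (mod 43)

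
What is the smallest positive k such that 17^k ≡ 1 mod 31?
Powers of 17 mod 31: 17^1≡17, 17^2≡10, 17^3≡15, 17^4≡7, 17^5≡26, 17^6≡8, 17^7≡12, 17^8≡18, 17^9≡27, 17^10≡25, 17^11≡22, 17^12≡2, 17^13≡3, 17^14≡20, 17^15≡30, 17^16≡14, 17^17≡21, 17^18≡16, 17^19≡24, 17^20≡5, 17^21≡23, 17^22≡19, 17^23≡13, 17^24≡4, 17^25≡6, 17^26≡9, 17^27≡29, 17^28≡28, 17^29≡11, 17^30≡1. Order = 30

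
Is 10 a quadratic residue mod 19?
By Euler's criterion: 10^{9} ≡ 18 mod 19. Since this equals -1 (≡ 18), 10 is not a QR.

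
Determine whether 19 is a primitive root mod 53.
ord_53(19) divides 52. For each prime q|52: 19^{26}≡52, 19^{4}≡47, none ≡ 1. So 19 has order 52 and is a primitive root mod 53.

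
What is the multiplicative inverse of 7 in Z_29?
Since 29 is prime, by Fermat 7^(-1) ≡ 7^{27} ≡ 25 mod 29. Verify: 7 × 25 = 175 ≡ 1 mod 29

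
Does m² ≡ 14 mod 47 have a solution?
By Euler's criterion: 14^{23} ≡ 1 mod 47. Since this equals 1, 14 is a QR.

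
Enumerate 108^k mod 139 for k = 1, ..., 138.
108^1, 108^2, ..., 108^{138} mod 139: [108, 127, 94, 5, 123, 79, 53, 25, 59, 117, 126, 125, 17, 29, 74, 69, 85, 6, 92, 67, 8, 30, 43, 57, 40, 11, 76, 7, 61, 55, 102, 35, 27, 136, 93, 36, 135, 124, 48, 41, 119, 64, 101, 66, 39, 42, 88, 52, 56, 71, 23, 121, 2, 77, 115, 49, 10, 107, 19, 106, 50, 118, 95, 113, 111, 34, 58, 9, 138, 31, 12, 45, 134, 16, 60, 86, 114, 80, 22, 13, 14, 122, 110, 65, 70, 54, 133, 47, 72, 131, 109, 96, 82, 99, 128, 63, 132, 78, 84, 37, 104, 112, 3, 46, 103, 4, 15, 91, 98, 20, 75, 38, 73, 100, 97, 51, 87, 83, 68, 116, 18, 137, 62, 24, 90, 129, 32, 120, 33, 89, 21, 44, 26, 28, 105, 81, 130, 1]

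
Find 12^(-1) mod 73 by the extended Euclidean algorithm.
Extended GCD: 12(-6) + 73(1) = 1. So 12^(-1) ≡ -6 ≡ 67 mod 73. Verify: 12 × 67 = 804 ≡ 1 mod 73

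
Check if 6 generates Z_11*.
ord_11(6) divides 10. For each prime q|10: 6^{5}≡10, 6^{2}≡3, none ≡ 1. So 6 has order 10 and is a primitive root mod 11.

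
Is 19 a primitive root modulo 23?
ord_23(19) divides 22. For each prime q|22: 19^{11}≡22, 19^{2}≡16, none ≡ 1. So 19 has order 22 and is a primitive root mod 23.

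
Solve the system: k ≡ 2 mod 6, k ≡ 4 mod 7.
M = 6 × 7 = 42. M₁ = 7, y₁ ≡ 1 mod 6. M₂ = 6, y₂ ≡ 6 mod 7. k = 2×7×1 + 4×6×6 ≡ 32 mod 42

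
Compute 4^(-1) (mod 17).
Since 17 is prime, by Fermat 4^(-1) ≡ 4^{15} ≡ 13 (mod 17). Verify: 4 × 13 = 52 ≡ 1 (mod 17)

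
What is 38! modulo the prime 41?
(40)! = (38)! × (39) × (40) ≡ -1 mod 41. So (38)! ≡ -1 × [(40)(39)]^(-1) ≡ 20 mod 41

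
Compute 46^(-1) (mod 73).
Since 73 is prime, by Fermat 46^(-1) ≡ 46^{71} ≡ 27 (mod 73). Verify: 46 × 27 = 1242 ≡ 1 (mod 73)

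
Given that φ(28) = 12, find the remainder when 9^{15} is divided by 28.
By Euler: 9^{12} ≡ 1 mod 28 since gcd(9, 28) = 1. 15 = 1×12 + 3. So 9^{15} ≡ 9^{3} ≡ 1 mod 28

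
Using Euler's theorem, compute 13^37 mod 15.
By Euler: 13^{8} ≡ 1 (mod 15) since gcd(13, 15) = 1. 37 = 4×8 + 5. So 13^{37} ≡ 13^{5} ≡ 13 (mod 15)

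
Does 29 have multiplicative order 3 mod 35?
Powers of 29 mod 35: 29^1≡29, 29^2≡1. Already 29^2≡1, so the order is 2 < 3. No, the actual order is 2.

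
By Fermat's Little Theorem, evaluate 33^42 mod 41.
By Fermat: 33^{40} ≡ 1 (mod 41). So 33^{42} = 33^{40} · 33^{2} ≡ 33^{2} ≡ 23 (mod 41)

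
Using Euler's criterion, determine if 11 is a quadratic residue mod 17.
By Euler's criterion: 11^{8} ≡ 16 (mod 17). Since this equals -1 (≡ 16), 11 is not a QR.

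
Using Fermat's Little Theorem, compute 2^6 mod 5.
By Fermat: 2^{4} ≡ 1 mod 5. So 2^{6} = 2^{4} · 2^{2} ≡ 2^{2} ≡ 4 mod 5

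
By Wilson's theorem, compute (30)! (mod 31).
By Wilson's theorem, (30)! ≡ -1 ≡ 30 (mod 31)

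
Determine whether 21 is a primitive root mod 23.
ord_23(21) divides 22. For each prime q|22: 21^{11}≡22, 21^{2}≡4, none ≡ 1. So 21 has order 22 and is a primitive root mod 23.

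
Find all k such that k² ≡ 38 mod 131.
The square roots of 38 mod 131 are 13 and 118. Verify: 13² = 169 ≡ 38 mod 131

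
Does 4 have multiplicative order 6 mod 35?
Powers of 4 mod 35: 4^1≡4, 4^2≡16, 4^3≡29, 4^4≡11, 4^5≡9, 4^6≡1. First k with 4^k≡1 is k=6. Yes, ord_35(4) = 6.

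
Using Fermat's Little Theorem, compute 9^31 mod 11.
By Fermat: 9^{10} ≡ 1 mod 11. 31 = 3×10 + 1. So 9^{31} ≡ 9^{1} ≡ 9 mod 11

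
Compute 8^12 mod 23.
By repeated squaring mod 23: 8^{1}≡8, 8^{2}≡18, 8^{4}≡2, 8^{8}≡4. Then 8^{12} = 8^{8+4} ≡ 4 × 2 ≡ 8 mod 23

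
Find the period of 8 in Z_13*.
Powers of 8 mod 13: 8^1≡8, 8^2≡12, 8^3≡5, 8^4≡1. ord_13(8) = 4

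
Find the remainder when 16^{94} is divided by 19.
By Fermat: 16^{18} ≡ 1 mod 19. 94 = 5×18 + 4. So 16^{94} ≡ 16^{4} ≡ 5 mod 19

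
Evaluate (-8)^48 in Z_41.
Using Fermat: (-8)^{40} ≡ 1 mod 41. 48 ≡ 8 mod 40. So (-8)^{48} ≡ (-8)^{8} ≡ 16 mod 41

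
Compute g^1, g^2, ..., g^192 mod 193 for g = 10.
10^1, 10^2, ..., 10^{192} mod 193: [10, 100, 35, 157, 26, 67, 91, 138, 29, 97, 5, 50, 114, 175, 13, 130, 142, 69, 111, 145, 99, 25, 57, 184, 103, 65, 71, 131, 152, 169, 146, 109, 125, 92, 148, 129, 132, 162, 76, 181, 73, 151, 159, 46, 74, 161, 66, 81, 38, 187, 133, 172, 176, 23, 37, 177, 33, 137, 19, 190, 163, 86, 88, 108, 115, 185, 113, 165, 106, 95, 178, 43, 44, 54, 154, 189, 153, 179, 53, 144, 89, 118, 22, 27, 77, 191, 173, 186, 123, 72, 141, 59, 11, 110, 135, 192, 183, 93, 158, 36, 167, 126, 102, 55, 164, 96, 188, 143, 79, 18, 180, 63, 51, 124, 82, 48, 94, 168, 136, 9, 90, 128, 122, 62, 41, 24, 47, 84, 68, 101, 45, 64, 61, 31, 117, 12, 120, 42, 34, 147, 119, 32, 127, 112, 155, 6, 60, 21, 17, 170, 156, 16, 160, 56, 174, 3, 30, 107, 105, 85, 78, 8, 80, 28, 87, 98, 15, 150, 149, 139, 39, 4, 40, 14, 140, 49, 104, 75, 171, 166, 116, 2, 20, 7, 70, 121, 52, 134, 182, 83, 58, 1]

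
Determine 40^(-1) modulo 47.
Since 47 is prime, by Fermat 40^(-1) ≡ 40^{45} ≡ 20 (mod 47). Verify: 40 × 20 = 800 ≡ 1 (mod 47)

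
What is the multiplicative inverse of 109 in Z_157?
Since 157 is prime, by Fermat 109^(-1) ≡ 109^{155} ≡ 121 mod 157. Verify: 109 × 121 = 13189 ≡ 1 mod 157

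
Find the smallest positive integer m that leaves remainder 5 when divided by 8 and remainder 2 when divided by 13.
M = 8 × 13 = 104. M₁ = 13, y₁ ≡ 5 mod 8. M₂ = 8, y₂ ≡ 5 mod 13. m = 5×13×5 + 2×8×5 ≡ 93 mod 104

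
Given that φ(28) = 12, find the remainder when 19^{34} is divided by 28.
By Euler: 19^{12} ≡ 1 mod 28 since gcd(19, 28) = 1. 34 = 2×12 + 10. So 19^{34} ≡ 19^{10} ≡ 9 mod 28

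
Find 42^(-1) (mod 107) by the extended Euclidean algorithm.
Extended GCD: 42(-28) + 107(11) = 1. So 42^(-1) ≡ -28 ≡ 79 (mod 107). Verify: 42 × 79 = 3318 ≡ 1 (mod 107)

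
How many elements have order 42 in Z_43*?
There are φ(43-1) = φ(42) = 12 primitive roots modulo 43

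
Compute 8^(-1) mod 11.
Since 11 is prime, by Fermat 8^(-1) ≡ 8^{9} ≡ 7 mod 11. Verify: 8 × 7 = 56 ≡ 1 mod 11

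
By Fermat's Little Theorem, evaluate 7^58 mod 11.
By Fermat: 7^{10} ≡ 1 (mod 11). 58 = 5×10 + 8. So 7^{58} ≡ 7^{8} ≡ 9 (mod 11)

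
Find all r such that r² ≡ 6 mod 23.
The square roots of 6 mod 23 are 12 and 11. Verify: 12² = 144 ≡ 6 mod 23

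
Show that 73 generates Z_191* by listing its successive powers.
73^1, 73^2, ..., 73^{190} mod 191: [73, 172, 141, 170, 186, 17, 95, 59, 105, 25, 106, 98, 87, 48, 66, 43, 83, 138, 142, 52, 167, 158, 74, 54, 122, 120, 165, 12, 112, 154, 164, 130, 131, 13, 185, 135, 114, 109, 126, 30, 89, 3, 28, 134, 41, 128, 176, 51, 94, 177, 124, 75, 127, 103, 70, 144, 7, 129, 58, 32, 44, 156, 119, 92, 31, 162, 175, 169, 113, 36, 145, 80, 110, 8, 11, 39, 173, 23, 151, 136, 187, 90, 76, 9, 84, 20, 123, 2, 146, 153, 91, 149, 181, 34, 190, 118, 19, 50, 21, 5, 174, 96, 132, 86, 166, 85, 93, 104, 143, 125, 148, 108, 53, 49, 139, 24, 33, 117, 137, 69, 71, 26, 179, 79, 37, 27, 61, 60, 178, 6, 56, 77, 82, 65, 161, 102, 188, 163, 57, 150, 63, 15, 140, 97, 14, 67, 116, 64, 88, 121, 47, 184, 62, 133, 159, 147, 35, 72, 99, 160, 29, 16, 22, 78, 155, 46, 111, 81, 183, 180, 152, 18, 168, 40, 55, 4, 101, 115, 182, 107, 171, 68, 189, 45, 38, 100, 42, 10, 157, 1]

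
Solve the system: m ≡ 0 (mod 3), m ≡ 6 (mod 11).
M = 3 × 11 = 33. M₁ = 11, y₁ ≡ 2 (mod 3). M₂ = 3, y₂ ≡ 4 (mod 11). m = 0×11×2 + 6×3×4 ≡ 6 (mod 33)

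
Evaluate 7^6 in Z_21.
By repeated squaring (mod 21): 7^{1}≡7, 7^{2}≡7, 7^{4}≡7. Then 7^{6} = 7^{4+2} ≡ 7 × 7 ≡ 7 (mod 21)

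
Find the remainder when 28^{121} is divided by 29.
By Fermat: 28^{28} ≡ 1 (mod 29). 121 = 4×28 + 9. So 28^{121} ≡ 28^{9} ≡ 28 (mod 29)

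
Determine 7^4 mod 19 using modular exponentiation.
7^{4} = 2401 ≡ 7 mod 19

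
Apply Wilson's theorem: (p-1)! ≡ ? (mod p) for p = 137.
By Wilson's theorem, (136)! ≡ -1 ≡ 136 mod 137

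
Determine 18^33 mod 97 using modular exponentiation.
By repeated squaring mod 97: 18^{1}≡18, 18^{2}≡33, 18^{4}≡22, 18^{8}≡96, 18^{16}≡1, 18^{32}≡1. Then 18^{33} = 18^{32+1} ≡ 1 × 18 ≡ 18 mod 97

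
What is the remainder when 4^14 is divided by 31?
By repeated squaring mod 31: 4^{1}≡4, 4^{2}≡16, 4^{4}≡8, 4^{8}≡2. Then 4^{14} = 4^{8+4+2} ≡ 2 × 8 × 16 ≡ 8 mod 31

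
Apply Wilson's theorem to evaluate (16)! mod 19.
(18)! = (16)! × (17) × (18) ≡ -1 mod 19. So (16)! ≡ -1 × [(18)(17)]^(-1) ≡ 9 mod 19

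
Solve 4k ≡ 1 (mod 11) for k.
Since 11 is prime, by Fermat 4^(-1) ≡ 4^{9} ≡ 3 (mod 11). Verify: 4 × 3 = 12 ≡ 1 (mod 11)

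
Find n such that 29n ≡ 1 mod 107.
Since 107 is prime, by Fermat 29^(-1) ≡ 29^{105} ≡ 48 mod 107. Verify: 29 × 48 = 1392 ≡ 1 mod 107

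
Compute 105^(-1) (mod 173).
Since 173 is prime, by Fermat 105^(-1) ≡ 105^{171} ≡ 145 (mod 173). Verify: 105 × 145 = 15225 ≡ 1 (mod 173)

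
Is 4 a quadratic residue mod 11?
By Euler's criterion: 4^{5} ≡ 1 mod 11. Since this equals 1, 4 is a QR.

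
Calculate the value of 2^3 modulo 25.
2^{3} = 8 ≡ 8 mod 25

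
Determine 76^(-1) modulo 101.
Since 101 is prime, by Fermat 76^(-1) ≡ 76^{99} ≡ 4 mod 101. Verify: 76 × 4 = 304 ≡ 1 mod 101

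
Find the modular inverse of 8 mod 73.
Since 73 is prime, by Fermat 8^(-1) ≡ 8^{71} ≡ 64 mod 73. Verify: 8 × 64 = 512 ≡ 1 mod 73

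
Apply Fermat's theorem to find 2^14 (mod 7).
By Fermat: 2^{6} ≡ 1 (mod 7). 14 = 2×6 + 2. So 2^{14} ≡ 2^{2} ≡ 4 (mod 7)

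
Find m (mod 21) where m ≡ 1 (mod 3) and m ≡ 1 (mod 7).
M = 3 × 7 = 21. M₁ = 7, y₁ ≡ 1 (mod 3). M₂ = 3, y₂ ≡ 5 (mod 7). m = 1×7×1 + 1×3×5 ≡ 1 (mod 21)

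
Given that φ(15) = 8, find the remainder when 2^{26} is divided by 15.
By Euler: 2^{8} ≡ 1 (mod 15) since gcd(2, 15) = 1. 26 = 3×8 + 2. So 2^{26} ≡ 2^{2} ≡ 4 (mod 15)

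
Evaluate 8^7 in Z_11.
By repeated squaring (mod 11): 8^{1}≡8, 8^{2}≡9, 8^{4}≡4. Then 8^{7} = 8^{4+2+1} ≡ 4 × 9 × 8 ≡ 2 (mod 11)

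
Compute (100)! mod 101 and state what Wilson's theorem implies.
(100)! mod 101 = 100. Since this equals -1 mod 101, Wilson confirms 101 is prime.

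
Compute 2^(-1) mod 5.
Since 5 is prime, by Fermat 2^(-1) ≡ 2^{3} ≡ 3 mod 5. Verify: 2 × 3 = 6 ≡ 1 mod 5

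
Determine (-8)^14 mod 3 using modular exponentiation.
Using Fermat: (-8)^{2} ≡ 1 (mod 3). 14 ≡ 0 (mod 2). So (-8)^{14} ≡ (-8)^{0} ≡ 1 (mod 3)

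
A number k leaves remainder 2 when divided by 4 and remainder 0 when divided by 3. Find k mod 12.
M = 4 × 3 = 12. M₁ = 3, y₁ ≡ 3 mod 4. M₂ = 4, y₂ ≡ 1 mod 3. k = 2×3×3 + 0×4×1 ≡ 6 mod 12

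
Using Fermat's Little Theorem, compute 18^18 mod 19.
By Fermat's Little Theorem, 18^{18} ≡ 1 mod 19 since 19 is prime and gcd(18, 19) = 1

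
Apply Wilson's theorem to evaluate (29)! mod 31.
(30)! = (29)! × (30) ≡ -1 mod 31. So (29)! ≡ -1 × (30)^(-1) ≡ (-1)×(-1) = 1 mod 31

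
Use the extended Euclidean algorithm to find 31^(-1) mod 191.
Extended GCD: 31(37) + 191(-6) = 1. So 31^(-1) ≡ 37 mod 191. Verify: 31 × 37 = 1147 ≡ 1 mod 191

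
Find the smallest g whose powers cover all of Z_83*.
g = 2. Powers: [2, 4, 8, 16, 32, 64, 45, 7, 14, 28, ...] generates all 82 non-zero residues.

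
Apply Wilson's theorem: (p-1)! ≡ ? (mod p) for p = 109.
By Wilson's theorem, (108)! ≡ -1 ≡ 108 (mod 109)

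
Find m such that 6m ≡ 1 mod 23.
Since 23 is prime, by Fermat 6^(-1) ≡ 6^{21} ≡ 4 mod 23. Verify: 6 × 4 = 24 ≡ 1 mod 23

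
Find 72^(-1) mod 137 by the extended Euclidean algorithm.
Extended GCD: 72(59) + 137(-31) = 1. So 72^(-1) ≡ 59 mod 137. Verify: 72 × 59 = 4248 ≡ 1 mod 137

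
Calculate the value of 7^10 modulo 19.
By repeated squaring mod 19: 7^{1}≡7, 7^{2}≡11, 7^{4}≡7, 7^{8}≡11. Then 7^{10} = 7^{8+2} ≡ 11 × 11 ≡ 7 mod 19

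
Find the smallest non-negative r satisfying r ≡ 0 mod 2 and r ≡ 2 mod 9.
M = 2 × 9 = 18. M₁ = 9, y₁ ≡ 1 mod 2. M₂ = 2, y₂ ≡ 5 mod 9. r = 0×9×1 + 2×2×5 ≡ 2 mod 18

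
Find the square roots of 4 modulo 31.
The square roots of 4 mod 31 are 2 and 29. Verify: 2² = 4 ≡ 4 mod 31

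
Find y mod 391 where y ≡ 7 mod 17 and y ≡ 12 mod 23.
M = 17 × 23 = 391. M₁ = 23, y₁ ≡ 3 mod 17. M₂ = 17, y₂ ≡ 19 mod 23. y = 7×23×3 + 12×17×19 ≡ 58 mod 391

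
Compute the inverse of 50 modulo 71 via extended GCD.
Extended GCD: 50(27) + 71(-19) = 1. So 50^(-1) ≡ 27 mod 71. Verify: 50 × 27 = 1350 ≡ 1 mod 71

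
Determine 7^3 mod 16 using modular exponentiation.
7^{3} = 343 ≡ 7 (mod 16)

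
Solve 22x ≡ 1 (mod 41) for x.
Since 41 is prime, by Fermat 22^(-1) ≡ 22^{39} ≡ 28 (mod 41). Verify: 22 × 28 = 616 ≡ 1 (mod 41)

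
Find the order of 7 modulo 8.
Powers of 7 mod 8: 7^1≡7, 7^2≡1. So the order of 7 is 2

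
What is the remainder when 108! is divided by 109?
By Wilson's theorem, (108)! ≡ -1 ≡ 108 mod 109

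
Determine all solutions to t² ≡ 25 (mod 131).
The square roots of 25 mod 131 are 5 and 126. Verify: 5² = 25 ≡ 25 (mod 131)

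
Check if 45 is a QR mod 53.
By Euler's criterion: 45^{26} ≡ 52 (mod 53). Since this equals -1 (≡ 52), 45 is not a QR.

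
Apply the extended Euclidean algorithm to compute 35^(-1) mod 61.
Extended GCD: 35(7) + 61(-4) = 1. So 35^(-1) ≡ 7 mod 61. Verify: 35 × 7 = 245 ≡ 1 mod 61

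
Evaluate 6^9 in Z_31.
By repeated squaring (mod 31): 6^{1}≡6, 6^{2}≡5, 6^{4}≡25, 6^{8}≡5. Then 6^{9} = 6^{8+1} ≡ 5 × 6 ≡ 30 (mod 31)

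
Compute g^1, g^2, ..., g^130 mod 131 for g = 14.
14^1, 14^2, ..., 14^{130} mod 131: [14, 65, 124, 33, 69, 49, 31, 41, 50, 45, 106, 43, 78, 44, 92, 109, 85, 11, 23, 60, 54, 101, 104, 15, 79, 58, 26, 102, 118, 80, 72, 91, 95, 20, 18, 121, 122, 5, 70, 63, 96, 34, 83, 114, 24, 74, 119, 94, 6, 84, 128, 89, 67, 21, 32, 55, 115, 38, 8, 112, 127, 75, 2, 28, 130, 117, 66, 7, 98, 62, 82, 100, 90, 81, 86, 25, 88, 53, 87, 39, 22, 46, 120, 108, 71, 77, 30, 27, 116, 52, 73, 105, 29, 13, 51, 59, 40, 36, 111, 113, 10, 9, 126, 61, 68, 35, 97, 48, 17, 107, 57, 12, 37, 125, 47, 3, 42, 64, 110, 99, 76, 16, 93, 123, 19, 4, 56, 129, 103, 1]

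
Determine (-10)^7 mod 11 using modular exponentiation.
By repeated squaring mod 11: (-10)^{1}≡1, (-10)^{2}≡1, (-10)^{4}≡1. Then (-10)^{7} = (-10)^{4+2+1} ≡ 1 × 1 × 1 ≡ 1 mod 11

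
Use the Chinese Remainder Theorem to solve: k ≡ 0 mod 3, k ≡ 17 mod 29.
M = 3 × 29 = 87. M₁ = 29, y₁ ≡ 2 mod 3. M₂ = 3, y₂ ≡ 10 mod 29. k = 0×29×2 + 17×3×10 ≡ 75 mod 87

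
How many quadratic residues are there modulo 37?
For prime 37, there are (p-1)/2 = (37-1)/2 = 18 quadratic residues (excluding 0).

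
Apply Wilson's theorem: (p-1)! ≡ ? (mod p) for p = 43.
By Wilson's theorem, (42)! ≡ -1 ≡ 42 mod 43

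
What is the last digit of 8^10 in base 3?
Using Fermat: 8^{2} ≡ 1 mod 3. 10 ≡ 0 mod 2. So 8^{10} ≡ 8^{0} ≡ 1 mod 3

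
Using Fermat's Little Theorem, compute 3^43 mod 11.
By Fermat: 3^{10} ≡ 1 mod 11. 43 = 4×10 + 3. So 3^{43} ≡ 3^{3} ≡ 5 mod 11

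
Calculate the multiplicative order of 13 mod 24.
Powers of 13 mod 24: 13^1≡13, 13^2≡1. So the order of 13 is 2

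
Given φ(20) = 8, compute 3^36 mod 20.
By Euler: 3^{8} ≡ 1 mod 20 since gcd(3, 20) = 1. 36 = 4×8 + 4. So 3^{36} ≡ 3^{4} ≡ 1 mod 20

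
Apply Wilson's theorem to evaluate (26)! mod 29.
(28)! = (26)! × (27) × (28) ≡ -1 mod 29. So (26)! ≡ -1 × [(28)(27)]^(-1) ≡ 14 mod 29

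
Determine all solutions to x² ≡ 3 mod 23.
The square roots of 3 mod 23 are 16 and 7. Verify: 16² = 256 ≡ 3 mod 23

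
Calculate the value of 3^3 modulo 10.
3^{3} = 27 ≡ 7 (mod 10)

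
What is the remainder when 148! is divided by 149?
By Wilson's theorem, (148)! ≡ -1 ≡ 148 (mod 149)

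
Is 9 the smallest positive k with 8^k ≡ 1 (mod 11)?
Powers of 8 mod 11: 8^1≡8, 8^2≡9, 8^3≡6, 8^4≡4, 8^5≡10, 8^6≡3, 8^7≡2, 8^8≡5, 8^9≡7, 8^10≡1. 8^9≡7≢1, so ord ≠ 9. No, the actual order is 10.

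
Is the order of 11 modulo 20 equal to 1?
Powers of 11 mod 20: 11^1≡11, 11^2≡1. 11^1≡11≢1, so ord ≠ 1. No, the actual order is 2.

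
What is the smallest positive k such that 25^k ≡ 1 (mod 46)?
Powers of 25 mod 46: 25^1≡25, 25^2≡27, 25^3≡31, 25^4≡39, 25^5≡9, 25^6≡41, 25^7≡13, 25^8≡3, 25^9≡29, 25^10≡35, 25^11≡1. ord_46(25) = 11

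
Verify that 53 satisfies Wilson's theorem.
(52)! mod 53 = 52. Since this equals -1 (mod 53), Wilson confirms 53 is prime.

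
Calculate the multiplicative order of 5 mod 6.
Powers of 5 mod 6: 5^1≡5, 5^2≡1. ord_6(5) = 2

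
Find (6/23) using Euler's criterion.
(6/23) = 6^{11} mod 23 = 1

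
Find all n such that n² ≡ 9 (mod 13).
The square roots of 9 mod 13 are 3 and 10. Verify: 3² = 9 ≡ 9 (mod 13)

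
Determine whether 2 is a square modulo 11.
By Euler's criterion: 2^{5} ≡ 10 (mod 11). Since this equals -1 (≡ 10), 2 is not a QR.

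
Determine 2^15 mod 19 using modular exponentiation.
By repeated squaring (mod 19): 2^{1}≡2, 2^{2}≡4, 2^{4}≡16, 2^{8}≡9. Then 2^{15} = 2^{8+4+2+1} ≡ 9 × 16 × 4 × 2 ≡ 12 (mod 19)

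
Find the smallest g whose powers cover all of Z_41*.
g = 6. Powers: [6, 36, 11, 25, 27, 39, 29, ...] generates all 40 non-zero residues.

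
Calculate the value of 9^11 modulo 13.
By repeated squaring (mod 13): 9^{1}≡9, 9^{2}≡3, 9^{4}≡9, 9^{8}≡3. Then 9^{11} = 9^{8+2+1} ≡ 3 × 3 × 9 ≡ 3 (mod 13)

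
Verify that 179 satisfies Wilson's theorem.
(178)! mod 179 = 178. Since this equals -1 mod 179, Wilson confirms 179 is prime.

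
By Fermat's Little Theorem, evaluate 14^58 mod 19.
By Fermat: 14^{18} ≡ 1 mod 19. 58 = 3×18 + 4. So 14^{58} ≡ 14^{4} ≡ 17 mod 19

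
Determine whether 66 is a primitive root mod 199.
66^{99} ≡ 1 mod 199 and 99 < 198, so ord_199(66) = 99 ≠ 198 and 66 is not a primitive root.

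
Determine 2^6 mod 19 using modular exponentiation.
By repeated squaring (mod 19): 2^{1}≡2, 2^{2}≡4, 2^{4}≡16. Then 2^{6} = 2^{4+2} ≡ 16 × 4 ≡ 7 (mod 19)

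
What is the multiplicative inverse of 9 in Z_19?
Since 19 is prime, by Fermat 9^(-1) ≡ 9^{17} ≡ 17 mod 19. Verify: 9 × 17 = 153 ≡ 1 mod 19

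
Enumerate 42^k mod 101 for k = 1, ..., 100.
42^1, 42^2, ..., 42^{100} mod 101: [42, 47, 55, 88, 60, 96, 93, 68, 28, 65, 3, 25, 40, 64, 62, 79, 86, 77, 2, 84, 94, 9, 75, 19, 91, 85, 35, 56, 29, 6, 50, 80, 27, 23, 57, 71, 53, 4, 67, 87, 18, 49, 38, 81, 69, 70, 11, 58, 12, 100, 59, 54, 46, 13, 41, 5, 8, 33, 73, 36, 98, 76, 61, 37, 39, 22, 15, 24, 99, 17, 7, 92, 26, 82, 10, 16, 66, 45, 72, 95, 51, 21, 74, 78, 44, 30, 48, 97, 34, 14, 83, 52, 63, 20, 32, 31, 90, 43, 89, 1]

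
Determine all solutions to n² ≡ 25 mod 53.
The square roots of 25 mod 53 are 5 and 48. Verify: 5² = 25 ≡ 25 mod 53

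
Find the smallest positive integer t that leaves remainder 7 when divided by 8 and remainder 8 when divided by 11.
M = 8 × 11 = 88. M₁ = 11, y₁ ≡ 3 mod 8. M₂ = 8, y₂ ≡ 7 mod 11. t = 7×11×3 + 8×8×7 ≡ 63 mod 88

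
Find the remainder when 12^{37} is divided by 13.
By Fermat: 12^{12} ≡ 1 mod 13. 37 = 3×12 + 1. So 12^{37} ≡ 12^{1} ≡ 12 mod 13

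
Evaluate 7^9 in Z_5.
Using Fermat: 7^{4} ≡ 1 (mod 5). 9 ≡ 1 (mod 4). So 7^{9} ≡ 7^{1} ≡ 2 (mod 5)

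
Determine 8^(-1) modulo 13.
Since 13 is prime, by Fermat 8^(-1) ≡ 8^{11} ≡ 5 (mod 13). Verify: 8 × 5 = 40 ≡ 1 (mod 13)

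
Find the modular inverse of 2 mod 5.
Since 5 is prime, by Fermat 2^(-1) ≡ 2^{3} ≡ 3 mod 5. Verify: 2 × 3 = 6 ≡ 1 mod 5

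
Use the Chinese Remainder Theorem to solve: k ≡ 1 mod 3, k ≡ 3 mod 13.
M = 3 × 13 = 39. M₁ = 13, y₁ ≡ 1 mod 3. M₂ = 3, y₂ ≡ 9 mod 13. k = 1×13×1 + 3×3×9 ≡ 16 mod 39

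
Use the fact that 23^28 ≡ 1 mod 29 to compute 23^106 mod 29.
By Fermat: 23^{28} ≡ 1 mod 29. 106 = 3×28 + 22. So 23^{106} ≡ 23^{22} ≡ 23 mod 29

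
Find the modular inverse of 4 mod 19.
Since 19 is prime, by Fermat 4^(-1) ≡ 4^{17} ≡ 5 (mod 19). Verify: 4 × 5 = 20 ≡ 1 (mod 19)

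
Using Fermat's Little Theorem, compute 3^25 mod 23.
By Fermat: 3^{22} ≡ 1 (mod 23). So 3^{25} = 3^{22} · 3^{3} ≡ 3^{3} ≡ 4 (mod 23)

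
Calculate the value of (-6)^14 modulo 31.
By repeated squaring mod 31: (-6)^{1}≡25, (-6)^{2}≡5, (-6)^{4}≡25, (-6)^{8}≡5. Then (-6)^{14} = (-6)^{8+4+2} ≡ 5 × 25 × 5 ≡ 5 mod 31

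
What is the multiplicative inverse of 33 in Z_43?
Since 43 is prime, by Fermat 33^(-1) ≡ 33^{41} ≡ 30 mod 43. Verify: 33 × 30 = 990 ≡ 1 mod 43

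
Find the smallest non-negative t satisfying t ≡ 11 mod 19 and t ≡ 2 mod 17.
M = 19 × 17 = 323. M₁ = 17, y₁ ≡ 9 mod 19. M₂ = 19, y₂ ≡ 9 mod 17. t = 11×17×9 + 2×19×9 ≡ 87 mod 323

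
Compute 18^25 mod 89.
By repeated squaring mod 89: 18^{1}≡18, 18^{2}≡57, 18^{4}≡45, 18^{8}≡67, 18^{16}≡39. Then 18^{25} = 18^{16+8+1} ≡ 39 × 67 × 18 ≡ 42 mod 89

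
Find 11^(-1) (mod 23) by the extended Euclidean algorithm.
Extended GCD: 11(-2) + 23(1) = 1. So 11^(-1) ≡ -2 ≡ 21 (mod 23). Verify: 11 × 21 = 231 ≡ 1 (mod 23)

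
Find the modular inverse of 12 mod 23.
Since 23 is prime, by Fermat 12^(-1) ≡ 12^{21} ≡ 2 mod 23. Verify: 12 × 2 = 24 ≡ 1 mod 23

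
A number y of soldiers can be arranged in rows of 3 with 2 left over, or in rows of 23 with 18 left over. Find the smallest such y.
M = 3 × 23 = 69. M₁ = 23, y₁ ≡ 2 (mod 3). M₂ = 3, y₂ ≡ 8 (mod 23). y = 2×23×2 + 18×3×8 ≡ 41 (mod 69)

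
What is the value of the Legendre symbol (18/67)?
(18/67) = 18^{33} mod 67 = -1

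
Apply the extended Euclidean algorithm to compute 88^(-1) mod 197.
Extended GCD: 88(-47) + 197(21) = 1. So 88^(-1) ≡ -47 ≡ 150 mod 197. Verify: 88 × 150 = 13200 ≡ 1 mod 197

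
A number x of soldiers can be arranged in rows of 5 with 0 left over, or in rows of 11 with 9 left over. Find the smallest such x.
M = 5 × 11 = 55. M₁ = 11, y₁ ≡ 1 mod 5. M₂ = 5, y₂ ≡ 9 mod 11. x = 0×11×1 + 9×5×9 ≡ 20 mod 55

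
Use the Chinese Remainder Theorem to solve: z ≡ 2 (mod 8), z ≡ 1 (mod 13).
M = 8 × 13 = 104. M₁ = 13, y₁ ≡ 5 (mod 8). M₂ = 8, y₂ ≡ 5 (mod 13). z = 2×13×5 + 1×8×5 ≡ 66 (mod 104)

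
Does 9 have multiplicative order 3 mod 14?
Powers of 9 mod 14: 9^1≡9, 9^2≡11, 9^3≡1. First k with 9^k≡1 is k=3. Yes, ord_14(9) = 3.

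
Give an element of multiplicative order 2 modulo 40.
21 has order 2 mod 40 since 21^{2} ≡ 1 (mod 40) and no smaller power works.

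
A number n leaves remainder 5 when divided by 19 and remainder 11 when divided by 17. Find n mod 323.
M = 19 × 17 = 323. M₁ = 17, y₁ ≡ 9 mod 19. M₂ = 19, y₂ ≡ 9 mod 17. n = 5×17×9 + 11×19×9 ≡ 62 mod 323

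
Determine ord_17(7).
Powers of 7 mod 17: 7^1≡7, 7^2≡15, 7^3≡3, 7^4≡4, 7^5≡11, 7^6≡9, 7^7≡12, 7^8≡16, 7^9≡10, 7^10≡2, 7^11≡14, 7^12≡13, 7^13≡6, 7^14≡8, 7^15≡5, 7^16≡1. ord_17(7) = 16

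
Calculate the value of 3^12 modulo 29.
By repeated squaring (mod 29): 3^{1}≡3, 3^{2}≡9, 3^{4}≡23, 3^{8}≡7. Then 3^{12} = 3^{8+4} ≡ 7 × 23 ≡ 16 (mod 29)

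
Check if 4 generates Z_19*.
4^{9} ≡ 1 (mod 19) and 9 < 18, so ord_19(4) = 9 ≠ 18 and 4 is not a primitive root.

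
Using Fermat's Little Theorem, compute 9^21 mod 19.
By Fermat: 9^{18} ≡ 1 (mod 19). So 9^{21} = 9^{18} · 9^{3} ≡ 9^{3} ≡ 7 (mod 19)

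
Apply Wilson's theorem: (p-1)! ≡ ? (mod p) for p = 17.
By Wilson's theorem, (16)! ≡ -1 ≡ 16 mod 17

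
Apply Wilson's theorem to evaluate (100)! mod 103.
(102)! = (100)! × (101) × (102) ≡ -1 mod 103. So (100)! ≡ -1 × [(102)(101)]^(-1) ≡ 51 mod 103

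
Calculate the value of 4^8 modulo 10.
By repeated squaring (mod 10): 4^{1}≡4, 4^{2}≡6, 4^{4}≡6, 4^{8}≡6. So 4^{8} ≡ 6 (mod 10)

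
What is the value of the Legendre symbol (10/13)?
(10/13) = 10^{6} mod 13 = 1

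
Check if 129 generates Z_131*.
129^{65} ≡ 1 (mod 131) and 65 < 130, so ord_131(129) = 65 ≠ 130 and 129 is not a primitive root.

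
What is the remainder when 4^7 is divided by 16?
By repeated squaring (mod 16): 4^{1}≡4, 4^{2}≡0, 4^{4}≡0. Then 4^{7} = 4^{4+2+1} ≡ 0 × 0 × 4 ≡ 0 (mod 16)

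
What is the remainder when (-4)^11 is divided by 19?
By repeated squaring mod 19: (-4)^{1}≡15, (-4)^{2}≡16, (-4)^{4}≡9, (-4)^{8}≡5. Then (-4)^{11} = (-4)^{8+2+1} ≡ 5 × 16 × 15 ≡ 3 mod 19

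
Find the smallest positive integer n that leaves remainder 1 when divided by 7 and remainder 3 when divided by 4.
M = 7 × 4 = 28. M₁ = 4, y₁ ≡ 2 mod 7. M₂ = 7, y₂ ≡ 3 mod 4. n = 1×4×2 + 3×7×3 ≡ 15 mod 28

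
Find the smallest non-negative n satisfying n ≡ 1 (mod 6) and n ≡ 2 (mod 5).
M = 6 × 5 = 30. M₁ = 5, y₁ ≡ 5 (mod 6). M₂ = 6, y₂ ≡ 1 (mod 5). n = 1×5×5 + 2×6×1 ≡ 7 (mod 30)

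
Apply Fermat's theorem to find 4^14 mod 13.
By Fermat: 4^{12} ≡ 1 mod 13. So 4^{14} = 4^{12} · 4^{2} ≡ 4^{2} ≡ 3 mod 13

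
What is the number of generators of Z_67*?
There are φ(67-1) = φ(66) = 20 primitive roots modulo 67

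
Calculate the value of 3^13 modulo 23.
By repeated squaring mod 23: 3^{1}≡3, 3^{2}≡9, 3^{4}≡12, 3^{8}≡6. Then 3^{13} = 3^{8+4+1} ≡ 6 × 12 × 3 ≡ 9 mod 23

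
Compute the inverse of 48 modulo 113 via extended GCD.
Extended GCD: 48(-40) + 113(17) = 1. So 48^(-1) ≡ -40 ≡ 73 (mod 113). Verify: 48 × 73 = 3504 ≡ 1 (mod 113)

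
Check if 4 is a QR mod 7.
By Euler's criterion: 4^{3} ≡ 1 mod 7. Since this equals 1, 4 is a QR.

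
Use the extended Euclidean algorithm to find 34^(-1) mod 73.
Extended GCD: 34(-15) + 73(7) = 1. So 34^(-1) ≡ -15 ≡ 58 mod 73. Verify: 34 × 58 = 1972 ≡ 1 mod 73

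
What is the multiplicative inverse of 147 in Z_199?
Since 199 is prime, by Fermat 147^(-1) ≡ 147^{197} ≡ 88 (mod 199). Verify: 147 × 88 = 12936 ≡ 1 (mod 199)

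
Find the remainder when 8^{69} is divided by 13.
By Fermat: 8^{12} ≡ 1 mod 13. 69 = 5×12 + 9. So 8^{69} ≡ 8^{9} ≡ 8 mod 13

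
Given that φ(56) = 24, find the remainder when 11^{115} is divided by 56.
By Euler: 11^{24} ≡ 1 mod 56 since gcd(11, 56) = 1. 115 = 4×24 + 19. So 11^{115} ≡ 11^{19} ≡ 11 mod 56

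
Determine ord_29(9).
Powers of 9 mod 29: 9^1≡9, 9^2≡23, 9^3≡4, 9^4≡7, 9^5≡5, 9^6≡16, 9^7≡28, 9^8≡20, 9^9≡6, 9^10≡25, 9^11≡22, 9^12≡24, 9^13≡13, 9^14≡1. Order = 14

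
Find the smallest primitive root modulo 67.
g = 2. For each prime q|66: 2^{33}≡66, 2^{22}≡37, 2^{6}≡64, none ≡ 1, so ord_67(2) = 66 and 2 is a primitive root.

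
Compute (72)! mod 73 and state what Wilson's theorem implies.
(72)! mod 73 = 72. Since this equals -1 (mod 73), Wilson confirms 73 is prime.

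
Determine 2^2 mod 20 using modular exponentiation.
2^{2} = 4 ≡ 4 mod 20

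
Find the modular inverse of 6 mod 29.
Since 29 is prime, by Fermat 6^(-1) ≡ 6^{27} ≡ 5 mod 29. Verify: 6 × 5 = 30 ≡ 1 mod 29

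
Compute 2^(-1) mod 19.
Since 19 is prime, by Fermat 2^(-1) ≡ 2^{17} ≡ 10 mod 19. Verify: 2 × 10 = 20 ≡ 1 mod 19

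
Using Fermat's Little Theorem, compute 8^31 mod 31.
By Fermat: 8^{30} ≡ 1 (mod 31). So 8^{31} = 8^{30} · 8^{1} ≡ 8^{1} ≡ 8 (mod 31)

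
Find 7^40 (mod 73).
By repeated squaring (mod 73): 7^{1}≡7, 7^{2}≡49, 7^{4}≡65, 7^{8}≡64, 7^{16}≡8, 7^{32}≡64. Then 7^{40} = 7^{32+8} ≡ 64 × 64 ≡ 8 (mod 73)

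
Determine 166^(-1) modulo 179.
Since 179 is prime, by Fermat 166^(-1) ≡ 166^{177} ≡ 55 (mod 179). Verify: 166 × 55 = 9130 ≡ 1 (mod 179)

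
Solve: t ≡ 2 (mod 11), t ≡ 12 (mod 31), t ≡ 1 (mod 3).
M = 11 × 31 × 3 = 1023. M₁ = 93, y₁ ≡ 9 (mod 11). M₂ = 33, y₂ ≡ 16 (mod 31). M₃ = 341, y₃ ≡ 2 (mod 3). t = 2×93×9 + 12×33×16 + 1×341×2 ≡ 508 (mod 1023)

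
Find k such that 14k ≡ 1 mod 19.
Since 19 is prime, by Fermat 14^(-1) ≡ 14^{17} ≡ 15 mod 19. Verify: 14 × 15 = 210 ≡ 1 mod 19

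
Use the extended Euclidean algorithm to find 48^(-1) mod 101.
Extended GCD: 48(40) + 101(-19) = 1. So 48^(-1) ≡ 40 mod 101. Verify: 48 × 40 = 1920 ≡ 1 mod 101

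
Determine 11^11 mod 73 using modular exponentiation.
By repeated squaring (mod 73): 11^{1}≡11, 11^{2}≡48, 11^{4}≡41, 11^{8}≡2. Then 11^{11} = 11^{8+2+1} ≡ 2 × 48 × 11 ≡ 34 (mod 73)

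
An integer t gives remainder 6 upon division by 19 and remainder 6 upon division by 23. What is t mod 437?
M = 19 × 23 = 437. M₁ = 23, y₁ ≡ 5 mod 19. M₂ = 19, y₂ ≡ 17 mod 23. t = 6×23×5 + 6×19×17 ≡ 6 mod 437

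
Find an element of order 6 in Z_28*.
3 has order 6 mod 28 since 3^{6} ≡ 1 (mod 28) and no smaller power works.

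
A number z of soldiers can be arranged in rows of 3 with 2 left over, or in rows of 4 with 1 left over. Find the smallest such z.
M = 3 × 4 = 12. M₁ = 4, y₁ ≡ 1 (mod 3). M₂ = 3, y₂ ≡ 3 (mod 4). z = 2×4×1 + 1×3×3 ≡ 5 (mod 12)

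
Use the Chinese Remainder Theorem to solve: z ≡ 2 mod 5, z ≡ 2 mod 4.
M = 5 × 4 = 20. M₁ = 4, y₁ ≡ 4 mod 5. M₂ = 5, y₂ ≡ 1 mod 4. z = 2×4×4 + 2×5×1 ≡ 2 mod 20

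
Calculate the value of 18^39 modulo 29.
Using Fermat: 18^{28} ≡ 1 (mod 29). 39 ≡ 11 (mod 28). So 18^{39} ≡ 18^{11} ≡ 19 (mod 29)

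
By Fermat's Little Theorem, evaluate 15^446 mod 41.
By Fermat: 15^{40} ≡ 1 mod 41. 446 ≡ 6 mod 40. So 15^{446} ≡ 15^{6} ≡ 5 mod 41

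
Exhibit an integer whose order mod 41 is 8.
3 has order 8 mod 41 since 3^{8} ≡ 1 (mod 41) and no smaller power works.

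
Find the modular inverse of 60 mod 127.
Since 127 is prime, by Fermat 60^(-1) ≡ 60^{125} ≡ 36 (mod 127). Verify: 60 × 36 = 2160 ≡ 1 (mod 127)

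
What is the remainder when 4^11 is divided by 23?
By repeated squaring mod 23: 4^{1}≡4, 4^{2}≡16, 4^{4}≡3, 4^{8}≡9. Then 4^{11} = 4^{8+2+1} ≡ 9 × 16 × 4 ≡ 1 mod 23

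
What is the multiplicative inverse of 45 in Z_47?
Since 47 is prime, by Fermat 45^(-1) ≡ 45^{45} ≡ 23 mod 47. Verify: 45 × 23 = 1035 ≡ 1 mod 47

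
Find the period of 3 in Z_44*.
Powers of 3 mod 44: 3^1≡3, 3^2≡9, 3^3≡27, 3^4≡37, 3^5≡23, 3^6≡25, 3^7≡31, 3^8≡5, 3^9≡15, 3^10≡1. Order = 10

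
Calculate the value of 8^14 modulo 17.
By repeated squaring (mod 17): 8^{1}≡8, 8^{2}≡13, 8^{4}≡16, 8^{8}≡1. Then 8^{14} = 8^{8+4+2} ≡ 1 × 16 × 13 ≡ 4 (mod 17)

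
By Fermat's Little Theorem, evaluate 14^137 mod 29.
By Fermat: 14^{28} ≡ 1 (mod 29). 137 = 4×28 + 25. So 14^{137} ≡ 14^{25} ≡ 21 (mod 29)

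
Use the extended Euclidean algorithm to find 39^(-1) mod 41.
Extended GCD: 39(20) + 41(-19) = 1. So 39^(-1) ≡ 20 (mod 41). Verify: 39 × 20 = 780 ≡ 1 (mod 41)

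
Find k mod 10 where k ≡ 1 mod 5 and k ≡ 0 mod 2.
M = 5 × 2 = 10. M₁ = 2, y₁ ≡ 3 mod 5. M₂ = 5, y₂ ≡ 1 mod 2. k = 1×2×3 + 0×5×1 ≡ 6 mod 10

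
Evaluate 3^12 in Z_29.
By repeated squaring mod 29: 3^{1}≡3, 3^{2}≡9, 3^{4}≡23, 3^{8}≡7. Then 3^{12} = 3^{8+4} ≡ 7 × 23 ≡ 16 mod 29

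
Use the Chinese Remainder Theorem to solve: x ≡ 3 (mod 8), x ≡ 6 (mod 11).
M = 8 × 11 = 88. M₁ = 11, y₁ ≡ 3 (mod 8). M₂ = 8, y₂ ≡ 7 (mod 11). x = 3×11×3 + 6×8×7 ≡ 83 (mod 88)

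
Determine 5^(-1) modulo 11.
Since 11 is prime, by Fermat 5^(-1) ≡ 5^{9} ≡ 9 (mod 11). Verify: 5 × 9 = 45 ≡ 1 (mod 11)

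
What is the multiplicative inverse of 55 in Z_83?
Since 83 is prime, by Fermat 55^(-1) ≡ 55^{81} ≡ 80 (mod 83). Verify: 55 × 80 = 4400 ≡ 1 (mod 83)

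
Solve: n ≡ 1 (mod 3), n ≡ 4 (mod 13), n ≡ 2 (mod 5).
M = 3 × 13 × 5 = 195. M₁ = 65, y₁ ≡ 2 (mod 3). M₂ = 15, y₂ ≡ 7 (mod 13). M₃ = 39, y₃ ≡ 4 (mod 5). n = 1×65×2 + 4×15×7 + 2×39×4 ≡ 82 (mod 195)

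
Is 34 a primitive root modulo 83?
ord_83(34) divides 82. For each prime q|82: 34^{41}≡82, 34^{2}≡77, none ≡ 1. So 34 has order 82 and is a primitive root mod 83.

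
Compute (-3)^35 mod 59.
By repeated squaring (mod 59): (-3)^{1}≡56, (-3)^{2}≡9, (-3)^{4}≡22, (-3)^{8}≡12, (-3)^{16}≡26, (-3)^{32}≡27. Then (-3)^{35} = (-3)^{32+2+1} ≡ 27 × 9 × 56 ≡ 38 (mod 59)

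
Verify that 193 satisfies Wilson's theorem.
(192)! mod 193 = 192. Since this equals -1 mod 193, Wilson confirms 193 is prime.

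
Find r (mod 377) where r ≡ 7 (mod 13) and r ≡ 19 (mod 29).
M = 13 × 29 = 377. M₁ = 29, y₁ ≡ 9 (mod 13). M₂ = 13, y₂ ≡ 9 (mod 29). r = 7×29×9 + 19×13×9 ≡ 280 (mod 377)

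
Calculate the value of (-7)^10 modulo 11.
Using Fermat: (-7)^{10} ≡ 1 mod 11. 10 ≡ 0 mod 10. So (-7)^{10} ≡ (-7)^{0} ≡ 1 mod 11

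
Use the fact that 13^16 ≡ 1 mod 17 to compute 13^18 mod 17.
By Fermat: 13^{16} ≡ 1 mod 17. So 13^{18} = 13^{16} · 13^{2} ≡ 13^{2} ≡ 16 mod 17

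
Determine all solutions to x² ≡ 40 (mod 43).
The square roots of 40 mod 43 are 13 and 30. Verify: 13² = 169 ≡ 40 (mod 43)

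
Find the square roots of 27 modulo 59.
The square roots of 27 mod 59 are 26 and 33. Verify: 26² = 676 ≡ 27 (mod 59)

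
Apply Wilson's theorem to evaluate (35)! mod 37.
(36)! = (35)! × (36) ≡ -1 mod 37. So (35)! ≡ -1 × (36)^(-1) ≡ (-1)×(-1) = 1 mod 37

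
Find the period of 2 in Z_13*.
Powers of 2 mod 13: 2^1≡2, 2^2≡4, 2^3≡8, 2^4≡3, 2^5≡6, 2^6≡12, 2^7≡11, 2^8≡9, 2^9≡5, 2^10≡10, 2^11≡7, 2^12≡1. Order = 12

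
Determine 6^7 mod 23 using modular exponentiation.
By repeated squaring (mod 23): 6^{1}≡6, 6^{2}≡13, 6^{4}≡8. Then 6^{7} = 6^{4+2+1} ≡ 8 × 13 × 6 ≡ 3 (mod 23)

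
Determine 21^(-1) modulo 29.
Since 29 is prime, by Fermat 21^(-1) ≡ 21^{27} ≡ 18 mod 29. Verify: 21 × 18 = 378 ≡ 1 mod 29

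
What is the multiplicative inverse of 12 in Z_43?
Since 43 is prime, by Fermat 12^(-1) ≡ 12^{41} ≡ 18 (mod 43). Verify: 12 × 18 = 216 ≡ 1 (mod 43)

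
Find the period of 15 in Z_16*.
Powers of 15 mod 16: 15^1≡15, 15^2≡1. Order = 2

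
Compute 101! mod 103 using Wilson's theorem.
(102)! = (101)! × (102) ≡ -1 mod 103. So (101)! ≡ -1 × (102)^(-1) ≡ (-1)×(-1) = 1 mod 103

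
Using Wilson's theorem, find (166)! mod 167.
By Wilson's theorem, (166)! ≡ -1 ≡ 166 (mod 167)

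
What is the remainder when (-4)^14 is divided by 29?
By repeated squaring (mod 29): (-4)^{1}≡25, (-4)^{2}≡16, (-4)^{4}≡24, (-4)^{8}≡25. Then (-4)^{14} = (-4)^{8+4+2} ≡ 25 × 24 × 16 ≡ 1 (mod 29)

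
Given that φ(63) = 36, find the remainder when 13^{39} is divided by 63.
By Euler: 13^{36} ≡ 1 mod 63 since gcd(13, 63) = 1. 39 = 1×36 + 3. So 13^{39} ≡ 13^{3} ≡ 55 mod 63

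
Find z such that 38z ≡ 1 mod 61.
Since 61 is prime, by Fermat 38^(-1) ≡ 38^{59} ≡ 53 mod 61. Verify: 38 × 53 = 2014 ≡ 1 mod 61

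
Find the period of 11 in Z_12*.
Powers of 11 mod 12: 11^1≡11, 11^2≡1. ord_12(11) = 2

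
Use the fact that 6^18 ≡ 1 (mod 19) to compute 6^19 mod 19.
By Fermat: 6^{18} ≡ 1 (mod 19). So 6^{19} = 6^{18} · 6^{1} ≡ 6^{1} ≡ 6 (mod 19)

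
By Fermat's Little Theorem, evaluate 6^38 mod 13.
By Fermat: 6^{12} ≡ 1 mod 13. 38 = 3×12 + 2. So 6^{38} ≡ 6^{2} ≡ 10 mod 13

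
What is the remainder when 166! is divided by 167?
By Wilson's theorem, (166)! ≡ -1 ≡ 166 (mod 167)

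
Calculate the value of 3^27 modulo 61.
By repeated squaring (mod 61): 3^{1}≡3, 3^{2}≡9, 3^{4}≡20, 3^{8}≡34, 3^{16}≡58. Then 3^{27} = 3^{16+8+2+1} ≡ 58 × 34 × 9 × 3 ≡ 52 (mod 61)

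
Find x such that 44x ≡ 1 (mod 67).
Since 67 is prime, by Fermat 44^(-1) ≡ 44^{65} ≡ 32 (mod 67). Verify: 44 × 32 = 1408 ≡ 1 (mod 67)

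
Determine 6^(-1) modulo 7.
Since 7 is prime, by Fermat 6^(-1) ≡ 6^{5} ≡ 6 mod 7. Verify: 6 × 6 = 36 ≡ 1 mod 7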